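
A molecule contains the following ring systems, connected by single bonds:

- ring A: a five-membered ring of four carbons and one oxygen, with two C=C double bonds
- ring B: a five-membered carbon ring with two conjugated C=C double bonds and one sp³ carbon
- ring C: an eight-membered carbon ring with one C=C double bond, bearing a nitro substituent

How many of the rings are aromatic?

1

Ring A has a continuous p-orbital overlap around the ring; 2 ring double bonds (4 π electrons) plus a heteroatom lone pair (2) give 6 π electrons. 6 = 4(1)+2, so ring A is aromatic (furan).
Ring B has one sp³ carbon, so it is not fully conjugated — not aromatic (cyclopentadiene).
Ring C has six sp³ carbons, so it is not fully conjugated — not aromatic (cyclooctene).
Aromatic: A. Total: 1.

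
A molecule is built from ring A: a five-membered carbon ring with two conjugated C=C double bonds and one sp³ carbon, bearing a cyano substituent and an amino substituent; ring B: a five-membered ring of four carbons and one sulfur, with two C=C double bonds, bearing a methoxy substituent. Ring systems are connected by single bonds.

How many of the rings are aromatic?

Ring A has one sp³ carbon, so it is not fully conjugated — not aromatic (cyclopentadiene).
Ring B is fully conjugated (every ring atom contributes a p orbital); 2 ring double bonds (4 π electrons) plus a heteroatom lone pair (2) give 6 π electrons. That satisfies 4n+2 with n=1, so ring B is aromatic (thiophene).
Aromatic: B. Total: 1.

1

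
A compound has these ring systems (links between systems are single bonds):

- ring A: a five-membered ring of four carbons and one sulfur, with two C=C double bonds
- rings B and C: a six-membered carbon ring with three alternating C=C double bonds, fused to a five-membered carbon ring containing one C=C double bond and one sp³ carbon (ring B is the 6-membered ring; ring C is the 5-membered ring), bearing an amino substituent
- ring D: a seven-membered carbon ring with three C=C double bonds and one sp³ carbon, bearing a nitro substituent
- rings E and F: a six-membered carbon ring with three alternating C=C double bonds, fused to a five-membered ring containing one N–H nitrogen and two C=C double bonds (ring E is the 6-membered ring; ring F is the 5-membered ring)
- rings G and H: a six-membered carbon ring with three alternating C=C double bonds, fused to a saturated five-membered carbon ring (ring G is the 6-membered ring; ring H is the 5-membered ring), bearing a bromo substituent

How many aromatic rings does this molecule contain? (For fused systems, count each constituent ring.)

Ring A is fully conjugated (every ring atom contributes a p orbital); 2 ring double bonds (4 π electrons) plus a heteroatom lone pair (2) give 6 π electrons. That satisfies 4n+2 with n=1, so ring A is aromatic (thiophene).
Ring B is fully conjugated (every ring atom contributes a p orbital); 3 ring double bonds give 6 π electrons. 6 = 4(1)+2, so ring B is aromatic (benzene ring).
Ring C has one sp³ carbon, so it is not fully conjugated — not aromatic (cyclopentene ring).
Ring D has one sp³ carbon, so it is not fully conjugated — not aromatic (cycloheptatriene).
Rings E and F form a fused bicyclic system (with one N–H) with 9 sp² atoms and 10 π electrons from ring double bonds plus a heteroatom lone pair. 10 = 4(2)+2, so the system is aromatic and both rings count as aromatic (indole).
Ring G has a continuous p-orbital overlap around the ring; 3 ring double bonds give 6 π electrons. That satisfies 4n+2 with n=1, so ring G is aromatic (benzene ring).
Ring H has three sp³ carbons, so it is not fully conjugated — not aromatic (cyclopentane ring).
Aromatic: A, B, E, F, G. Total: 5.

5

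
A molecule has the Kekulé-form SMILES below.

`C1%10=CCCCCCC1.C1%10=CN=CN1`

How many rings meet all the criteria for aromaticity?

The SMILES encodes an eight-membered carbon ring with one C=C double bond; a five-membered ring with nitrogens at positions 1 and 3 (one bearing H, one in a C=N bond) and two double bonds.
The 8-membered ring has six sp³ carbons, so it is not fully conjugated — not aromatic (cyclooctene).
The 5-membered ring with two nitrogens (one N–H, one =N–) is planar and fully conjugated; 2 ring double bonds (4 π electrons) plus a heteroatom lone pair (2) give 6 π electrons. That satisfies 4n+2 with n=1, so it is aromatic (imidazole).
1 of the 2 rings is aromatic. Total: 1.

1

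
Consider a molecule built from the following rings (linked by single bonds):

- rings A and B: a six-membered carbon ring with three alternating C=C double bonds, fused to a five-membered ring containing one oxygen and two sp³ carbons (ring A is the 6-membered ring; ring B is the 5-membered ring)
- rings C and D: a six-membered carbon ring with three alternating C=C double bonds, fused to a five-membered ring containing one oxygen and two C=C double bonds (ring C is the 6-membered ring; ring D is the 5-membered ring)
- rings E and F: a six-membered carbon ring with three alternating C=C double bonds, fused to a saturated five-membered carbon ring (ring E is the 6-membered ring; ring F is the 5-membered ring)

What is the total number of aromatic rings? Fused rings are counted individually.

4

Ring A is fully conjugated (every ring atom contributes a p orbital); 3 ring double bonds give 6 π electrons. Since 6 = 4n+2 (n=1), ring A is aromatic (benzene ring).
Ring B has two sp³ carbons, so it is not fully conjugated — not aromatic (oxolane ring).
Rings C and D form a fused bicyclic system (with one oxygen) with 9 sp² atoms and 10 π electrons from ring double bonds plus a heteroatom lone pair. 10 = 4(2)+2, so the system is aromatic and both rings count as aromatic (benzofuran).
Ring E is fully conjugated (every ring atom contributes a p orbital); 3 ring double bonds give 6 π electrons. Since 6 = 4n+2 (n=1), ring E is aromatic (benzene ring).
Ring F has three sp³ carbons, so it is not fully conjugated — not aromatic (cyclopentane ring).
Aromatic: A, C, D, E. Total: 4.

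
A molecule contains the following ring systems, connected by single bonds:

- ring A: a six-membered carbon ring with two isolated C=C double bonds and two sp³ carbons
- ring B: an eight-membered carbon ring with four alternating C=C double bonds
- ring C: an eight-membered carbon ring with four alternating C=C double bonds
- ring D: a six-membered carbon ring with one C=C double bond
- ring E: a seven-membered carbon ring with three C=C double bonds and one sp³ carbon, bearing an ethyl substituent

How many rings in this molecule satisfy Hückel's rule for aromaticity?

Ring A has two sp³ carbons, so it is not fully conjugated — not aromatic (1,4-cyclohexadiene).
Ring B has only sp² ring atoms; a planar conformation would have a fully conjugated π system of 8 electrons. But 8 = 4(2), which is 4n not 4n+2, so ring B is not aromatic (cyclooctatetraene) — cyclooctatetraene distorts into a non-planar tub to avoid antiaromaticity.
Ring C has only sp² ring atoms; a planar conformation would have a fully conjugated π system of 8 electrons. But 8 = 4(2), which is 4n not 4n+2, so ring C is not aromatic (cyclooctatetraene) — cyclooctatetraene distorts into a non-planar tub to avoid antiaromaticity.
Ring D has four sp³ carbons, so it is not fully conjugated — not aromatic (cyclohexene).
Ring E has one sp³ carbon, so it is not fully conjugated — not aromatic (cycloheptatriene).
No ring is aromatic. Total: 0.

0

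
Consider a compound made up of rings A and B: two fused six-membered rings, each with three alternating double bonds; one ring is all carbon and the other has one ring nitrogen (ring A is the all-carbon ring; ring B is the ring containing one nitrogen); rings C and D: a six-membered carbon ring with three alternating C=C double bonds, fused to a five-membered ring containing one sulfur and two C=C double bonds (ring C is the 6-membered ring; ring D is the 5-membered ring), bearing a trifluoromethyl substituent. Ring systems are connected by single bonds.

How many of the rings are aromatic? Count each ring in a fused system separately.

Rings A and B form a fused bicyclic system (with one nitrogen) with 10 sp² atoms and 10 π electrons from ring double bonds. 10 = 4(2)+2, so the system is aromatic and both rings count as aromatic (quinoline).
Rings C and D form a fused bicyclic system (with one sulfur) with 9 sp² atoms and 10 π electrons from ring double bonds plus a heteroatom lone pair. 10 = 4(2)+2, so the system is aromatic and both rings count as aromatic (benzothiophene).
Aromatic: A, B, C, D. Total: 4.

4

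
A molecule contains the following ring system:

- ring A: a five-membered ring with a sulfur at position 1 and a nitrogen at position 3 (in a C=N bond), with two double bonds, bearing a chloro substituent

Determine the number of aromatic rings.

Ring A is fully conjugated (every ring atom contributes a p orbital); 2 ring double bonds (4 π electrons) plus a heteroatom lone pair (2) give 6 π electrons. That satisfies 4n+2 with n=1, so ring A is aromatic (thiazole).

1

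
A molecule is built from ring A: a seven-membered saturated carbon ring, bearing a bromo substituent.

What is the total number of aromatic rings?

Ring A has only sp³ atoms, so it is not fully conjugated — not aromatic (cycloheptane).

0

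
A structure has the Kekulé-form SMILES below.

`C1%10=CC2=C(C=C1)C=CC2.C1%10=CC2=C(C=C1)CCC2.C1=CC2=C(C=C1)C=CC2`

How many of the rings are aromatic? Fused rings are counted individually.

3

The SMILES encodes a six-membered carbon ring with three alternating C=C double bonds, fused to a five-membered carbon ring containing one C=C double bond and one sp³ carbon; a six-membered carbon ring with three alternating C=C double bonds, fused to a saturated five-membered carbon ring; a six-membered carbon ring with three alternating C=C double bonds, fused to a five-membered carbon ring containing one C=C double bond and one sp³ carbon.
The 6-membered ring is planar and fully conjugated; 3 ring double bonds give 6 π electrons. 6 = 4(1)+2, so it is aromatic (benzene ring).
The 5-membered ring has one sp³ carbon, so it is not fully conjugated — not aromatic (cyclopentene ring).
The second 6-membered ring is planar and fully conjugated; 3 ring double bonds give 6 π electrons. 6 = 4(1)+2, so it is aromatic (benzene ring).
The second 5-membered ring has three sp³ carbons, so it is not fully conjugated — not aromatic (cyclopentane ring).
The third 6-membered ring is fully conjugated (every ring atom contributes a p orbital); 3 ring double bonds give 6 π electrons. Since 6 = 4n+2 (n=1), it is aromatic (benzene ring).
The third 5-membered ring has one sp³ carbon, so it is not fully conjugated — not aromatic (cyclopentene ring).
3 of the 6 rings are aromatic. Total: 3.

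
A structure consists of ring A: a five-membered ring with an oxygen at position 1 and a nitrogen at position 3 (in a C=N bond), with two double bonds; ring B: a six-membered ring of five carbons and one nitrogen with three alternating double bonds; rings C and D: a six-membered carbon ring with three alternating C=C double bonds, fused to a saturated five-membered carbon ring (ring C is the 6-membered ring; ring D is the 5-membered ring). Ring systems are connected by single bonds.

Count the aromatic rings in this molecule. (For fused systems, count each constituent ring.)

3

Ring A is fully conjugated (every ring atom contributes a p orbital); 2 ring double bonds (4 π electrons) plus a heteroatom lone pair (2) give 6 π electrons. That satisfies 4n+2 with n=1, so ring A is aromatic (oxazole).
Ring B has a continuous p-orbital overlap around the ring; 3 ring double bonds give 6 π electrons. That satisfies 4n+2 with n=1, so ring B is aromatic (pyridine).
Ring C is planar and fully conjugated; 3 ring double bonds give 6 π electrons. Since 6 = 4n+2 (n=1), ring C is aromatic (benzene ring).
Ring D has three sp³ carbons, so it is not fully conjugated — not aromatic (cyclopentane ring).
Aromatic: A, B, C. Total: 3.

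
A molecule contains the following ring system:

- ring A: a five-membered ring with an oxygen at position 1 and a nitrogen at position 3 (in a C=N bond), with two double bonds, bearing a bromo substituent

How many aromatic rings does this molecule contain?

Ring A is fully conjugated (every ring atom contributes a p orbital); 2 ring double bonds (4 π electrons) plus a heteroatom lone pair (2) give 6 π electrons. Since 6 = 4n+2 (n=1), ring A is aromatic (oxazole).

1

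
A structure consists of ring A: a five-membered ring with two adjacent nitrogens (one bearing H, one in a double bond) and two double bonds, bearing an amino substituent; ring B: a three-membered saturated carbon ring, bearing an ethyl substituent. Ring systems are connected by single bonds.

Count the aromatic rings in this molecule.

1

Ring A is fully conjugated (every ring atom contributes a p orbital); 2 ring double bonds (4 π electrons) plus a heteroatom lone pair (2) give 6 π electrons. 6 = 4(1)+2, so ring A is aromatic (pyrazole).
Ring B has only sp³ atoms, so it is not fully conjugated — not aromatic (cyclopropane).
Aromatic: A. Total: 1.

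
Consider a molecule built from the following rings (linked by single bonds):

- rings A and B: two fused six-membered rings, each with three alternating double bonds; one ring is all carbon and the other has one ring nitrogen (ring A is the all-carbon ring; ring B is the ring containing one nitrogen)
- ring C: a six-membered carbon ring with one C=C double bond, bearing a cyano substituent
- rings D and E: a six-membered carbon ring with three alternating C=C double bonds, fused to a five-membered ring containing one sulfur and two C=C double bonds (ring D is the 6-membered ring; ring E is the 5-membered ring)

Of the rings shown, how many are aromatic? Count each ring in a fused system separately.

Rings A and B form a fused bicyclic system (with one nitrogen) with 10 sp² atoms and 10 π electrons from ring double bonds. 10 = 4(2)+2, so the system is aromatic and both rings count as aromatic (quinoline).
Ring C has four sp³ carbons, so it is not fully conjugated — not aromatic (cyclohexene).
Rings D and E form a fused bicyclic system (with one sulfur) with 9 sp² atoms and 10 π electrons from ring double bonds plus a heteroatom lone pair. 10 = 4(2)+2, so the system is aromatic and both rings count as aromatic (benzothiophene).
Aromatic: A, B, D, E. Total: 4.

4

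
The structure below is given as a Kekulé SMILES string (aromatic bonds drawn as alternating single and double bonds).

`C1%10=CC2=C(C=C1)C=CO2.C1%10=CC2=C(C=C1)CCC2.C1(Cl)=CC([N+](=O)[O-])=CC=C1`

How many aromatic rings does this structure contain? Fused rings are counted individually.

4

The SMILES encodes a six-membered carbon ring with three alternating C=C double bonds, fused to a five-membered ring containing one oxygen and two C=C double bonds; a six-membered carbon ring with three alternating C=C double bonds, fused to a saturated five-membered carbon ring; a six-membered carbon ring with three alternating C=C double bonds.
The fused 6/5-membered bicyclic (with one oxygen) is a single π system with 9 sp² atoms and 10 π electrons from ring double bonds plus a heteroatom lone pair. 10 = 4(2)+2, so the system is aromatic and both rings count as aromatic (benzofuran).
The 6-membered ring is fully conjugated (every ring atom contributes a p orbital); 3 ring double bonds give 6 π electrons. That satisfies 4n+2 with n=1, so it is aromatic (benzene ring).
The 5-membered ring has three sp³ carbons, so it is not fully conjugated — not aromatic (cyclopentane ring).
The second 6-membered ring is planar and fully conjugated; 3 ring double bonds give 6 π electrons. 6 = 4(1)+2, so it is aromatic (benzene).
4 of the 5 rings are aromatic. Total: 4.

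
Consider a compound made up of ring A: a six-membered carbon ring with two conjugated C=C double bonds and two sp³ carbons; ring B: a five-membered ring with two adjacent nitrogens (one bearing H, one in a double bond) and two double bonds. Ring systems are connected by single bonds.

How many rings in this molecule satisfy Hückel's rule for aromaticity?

1

Ring A has two sp³ carbons, so it is not fully conjugated — not aromatic (1,3-cyclohexadiene).
Ring B is fully conjugated (every ring atom contributes a p orbital); 2 ring double bonds (4 π electrons) plus a heteroatom lone pair (2) give 6 π electrons. That satisfies 4n+2 with n=1, so ring B is aromatic (pyrazole).
Aromatic: B. Total: 1.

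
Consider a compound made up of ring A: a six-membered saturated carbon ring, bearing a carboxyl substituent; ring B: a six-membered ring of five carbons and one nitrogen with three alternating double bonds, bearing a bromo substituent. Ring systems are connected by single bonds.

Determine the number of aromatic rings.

1

Ring A has only sp³ atoms, so it is not fully conjugated — not aromatic (cyclohexane).
Ring B has a continuous p-orbital overlap around the ring; 3 ring double bonds give 6 π electrons. 6 = 4(1)+2, so ring B is aromatic (pyridine).
Aromatic: B. Total: 1.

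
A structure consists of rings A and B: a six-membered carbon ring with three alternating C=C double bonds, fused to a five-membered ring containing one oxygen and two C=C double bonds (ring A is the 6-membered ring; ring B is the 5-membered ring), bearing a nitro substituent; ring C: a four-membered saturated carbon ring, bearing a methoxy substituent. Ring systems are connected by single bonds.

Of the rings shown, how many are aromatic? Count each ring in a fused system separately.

2

Rings A and B form a fused bicyclic system (with one oxygen) with 9 sp² atoms and 10 π electrons from ring double bonds plus a heteroatom lone pair. 10 = 4(2)+2, so the system is aromatic and both rings count as aromatic (benzofuran).
Ring C has only sp³ atoms, so it is not fully conjugated — not aromatic (cyclobutane).
Aromatic: A, B. Total: 2.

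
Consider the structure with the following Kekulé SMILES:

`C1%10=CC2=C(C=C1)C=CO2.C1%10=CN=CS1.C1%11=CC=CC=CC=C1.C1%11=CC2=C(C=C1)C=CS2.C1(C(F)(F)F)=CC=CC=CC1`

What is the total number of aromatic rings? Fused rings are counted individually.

5

The SMILES encodes a six-membered carbon ring with three alternating C=C double bonds, fused to a five-membered ring containing one oxygen and two C=C double bonds; a five-membered ring with a sulfur at position 1 and a nitrogen at position 3 (in a C=N bond), with two double bonds; an eight-membered carbon ring with four alternating C=C double bonds; a six-membered carbon ring with three alternating C=C double bonds, fused to a five-membered ring containing one sulfur and two C=C double bonds; a seven-membered carbon ring with three C=C double bonds and one sp³ carbon.
The fused 6/5-membered bicyclic (with one oxygen) is a single π system with 9 sp² atoms and 10 π electrons from ring double bonds plus a heteroatom lone pair. 10 = 4(2)+2, so the system is aromatic and both rings count as aromatic (benzofuran).
The 5-membered ring with one sulfur and one =N– is planar and fully conjugated; 2 ring double bonds (4 π electrons) plus a heteroatom lone pair (2) give 6 π electrons. Since 6 = 4n+2 (n=1), it is aromatic (thiazole).
The 8-membered ring has only sp² ring atoms; a planar conformation would have a fully conjugated π system of 8 electrons. But 8 = 4(2), which is 4n not 4n+2, so it is not aromatic (cyclooctatetraene) — cyclooctatetraene distorts into a non-planar tub to avoid antiaromaticity.
The fused 6/5-membered bicyclic (with one sulfur) is a single π system with 9 sp² atoms and 10 π electrons from ring double bonds plus a heteroatom lone pair. 10 = 4(2)+2, so the system is aromatic and both rings count as aromatic (benzothiophene).
The 7-membered ring has one sp³ carbon, so it is not fully conjugated — not aromatic (cycloheptatriene).
5 of the 7 rings are aromatic. Total: 5.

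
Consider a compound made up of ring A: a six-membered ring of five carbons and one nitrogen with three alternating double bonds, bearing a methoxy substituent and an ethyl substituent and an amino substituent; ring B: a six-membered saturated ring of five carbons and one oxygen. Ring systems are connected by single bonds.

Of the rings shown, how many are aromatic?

Ring A has a continuous p-orbital overlap around the ring; 3 ring double bonds give 6 π electrons. That satisfies 4n+2 with n=1, so ring A is aromatic (pyridine).
Ring B has only sp³ atoms, so it is not fully conjugated — not aromatic (tetrahydropyran).
Aromatic: A. Total: 1.

1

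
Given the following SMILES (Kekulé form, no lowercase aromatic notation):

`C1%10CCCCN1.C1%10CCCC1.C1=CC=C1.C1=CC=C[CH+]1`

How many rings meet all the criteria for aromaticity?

The SMILES encodes a six-membered saturated ring of five carbons and one N–H nitrogen; a five-membered saturated carbon ring; a four-membered carbon ring with two alternating C=C double bonds; a five-membered all-carbon ring bearing a positive charge on one carbon, with two C=C double bonds.
The 6-membered ring with one N–H has only sp³ atoms, so it is not fully conjugated — not aromatic (piperidine).
The 5-membered ring has only sp³ atoms, so it is not fully conjugated — not aromatic (cyclopentane).
The 4-membered ring has only sp² ring atoms; a planar conformation would have a fully conjugated π system of 4 electrons. But 4 = 4(1), which is 4n not 4n+2, so it is not aromatic (cyclobutadiene) — cyclobutadiene is antiaromatic and distorts to a rectangle.
The second 5-membered ring has only sp² ring atoms; a planar conformation would have a fully conjugated π system of 4 electrons. But 4 = 4(1), which is 4n not 4n+2, so it is not aromatic (cyclopentadienyl cation).
None of the rings are aromatic. Total: 0.

0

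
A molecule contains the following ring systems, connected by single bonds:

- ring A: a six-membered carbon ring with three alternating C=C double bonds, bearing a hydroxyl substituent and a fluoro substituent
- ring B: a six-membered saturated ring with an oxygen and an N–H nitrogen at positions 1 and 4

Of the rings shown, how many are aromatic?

Ring A has a continuous p-orbital overlap around the ring; 3 ring double bonds give 6 π electrons. Since 6 = 4n+2 (n=1), ring A is aromatic (benzene).
Ring B has only sp³ atoms, so it is not fully conjugated — not aromatic (morpholine).
Aromatic: A. Total: 1.

1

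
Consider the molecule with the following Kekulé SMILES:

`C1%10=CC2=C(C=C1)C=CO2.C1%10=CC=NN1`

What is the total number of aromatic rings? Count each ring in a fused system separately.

The SMILES encodes a six-membered carbon ring with three alternating C=C double bonds, fused to a five-membered ring containing one oxygen and two C=C double bonds; a five-membered ring with two adjacent nitrogens (one bearing H, one in a double bond) and two double bonds.
The fused 6/5-membered bicyclic (with one oxygen) is a single π system with 9 sp² atoms and 10 π electrons from ring double bonds plus a heteroatom lone pair. 10 = 4(2)+2, so the system is aromatic and both rings count as aromatic (benzofuran).
The 5-membered ring with two adjacent nitrogens (one N–H, one =N–) is fully conjugated (every ring atom contributes a p orbital); 2 ring double bonds (4 π electrons) plus a heteroatom lone pair (2) give 6 π electrons. 6 = 4(1)+2, so it is aromatic (pyrazole).
3 of the 3 rings are aromatic. Total: 3.

3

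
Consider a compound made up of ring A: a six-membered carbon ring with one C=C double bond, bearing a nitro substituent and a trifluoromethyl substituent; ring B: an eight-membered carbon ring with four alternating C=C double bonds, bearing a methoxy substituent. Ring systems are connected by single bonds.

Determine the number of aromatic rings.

0

Ring A has four sp³ carbons, so it is not fully conjugated — not aromatic (cyclohexene).
Ring B has only sp² ring atoms; a planar conformation would have a fully conjugated π system of 8 electrons. But 8 = 4(2), which is 4n not 4n+2, so ring B is not aromatic (cyclooctatetraene) — cyclooctatetraene distorts into a non-planar tub to avoid antiaromaticity.
No ring is aromatic. Total: 0.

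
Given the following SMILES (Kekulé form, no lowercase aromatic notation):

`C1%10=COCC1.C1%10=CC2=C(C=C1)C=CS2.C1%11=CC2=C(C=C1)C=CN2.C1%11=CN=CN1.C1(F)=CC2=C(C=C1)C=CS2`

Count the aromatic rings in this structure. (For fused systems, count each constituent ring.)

The SMILES encodes a five-membered ring of four carbons and one oxygen, with one C=C double bond and two sp³ carbons; a six-membered carbon ring with three alternating C=C double bonds, fused to a five-membered ring containing one sulfur and two C=C double bonds; a six-membered carbon ring with three alternating C=C double bonds, fused to a five-membered ring containing one N–H nitrogen and two C=C double bonds; a five-membered ring with nitrogens at positions 1 and 3 (one bearing H, one in a C=N bond) and two double bonds; a six-membered carbon ring with three alternating C=C double bonds, fused to a five-membered ring containing one sulfur and two C=C double bonds.
The 5-membered ring with one oxygen has two sp³ carbons, so it is not fully conjugated — not aromatic (2,3-dihydrofuran).
The fused 6/5-membered bicyclic (with one sulfur) is a single π system with 9 sp² atoms and 10 π electrons from ring double bonds plus a heteroatom lone pair. 10 = 4(2)+2, so the system is aromatic and both rings count as aromatic (benzothiophene).
The fused 6/5-membered bicyclic (with one N–H) is a single π system with 9 sp² atoms and 10 π electrons from ring double bonds plus a heteroatom lone pair. 10 = 4(2)+2, so the system is aromatic and both rings count as aromatic (indole).
The 5-membered ring with two nitrogens (one N–H, one =N–) is planar and fully conjugated; 2 ring double bonds (4 π electrons) plus a heteroatom lone pair (2) give 6 π electrons. Since 6 = 4n+2 (n=1), it is aromatic (imidazole).
The fused 6/5-membered bicyclic (with one sulfur) is a single π system with 9 sp² atoms and 10 π electrons from ring double bonds plus a heteroatom lone pair. 10 = 4(2)+2, so the system is aromatic and both rings count as aromatic (benzothiophene).
7 of the 8 rings are aromatic. Total: 7.

7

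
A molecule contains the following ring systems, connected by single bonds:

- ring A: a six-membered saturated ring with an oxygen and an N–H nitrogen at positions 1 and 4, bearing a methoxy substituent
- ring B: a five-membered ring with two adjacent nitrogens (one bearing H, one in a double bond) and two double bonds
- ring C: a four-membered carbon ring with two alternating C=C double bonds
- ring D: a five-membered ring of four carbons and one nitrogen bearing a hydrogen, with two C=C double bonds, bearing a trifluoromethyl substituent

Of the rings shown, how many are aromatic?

Ring A has only sp³ atoms, so it is not fully conjugated — not aromatic (morpholine).
Ring B is planar and fully conjugated; 2 ring double bonds (4 π electrons) plus a heteroatom lone pair (2) give 6 π electrons. That satisfies 4n+2 with n=1, so ring B is aromatic (pyrazole).
Ring C has only sp² ring atoms; a planar conformation would have a fully conjugated π system of 4 electrons. But 4 = 4(1), which is 4n not 4n+2, so ring C is not aromatic (cyclobutadiene) — cyclobutadiene is antiaromatic and distorts to a rectangle.
Ring D is planar and fully conjugated; 2 ring double bonds (4 π electrons) plus a heteroatom lone pair (2) give 6 π electrons. That satisfies 4n+2 with n=1, so ring D is aromatic (pyrrole).
Aromatic: B, D. Total: 2.

2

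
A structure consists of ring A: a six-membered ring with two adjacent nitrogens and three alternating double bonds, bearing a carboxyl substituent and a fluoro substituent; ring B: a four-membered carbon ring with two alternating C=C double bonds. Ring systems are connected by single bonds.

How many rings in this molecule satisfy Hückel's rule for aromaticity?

1

Ring A is planar and fully conjugated; 3 ring double bonds give 6 π electrons. That satisfies 4n+2 with n=1, so ring A is aromatic (pyridazine).
Ring B has only sp² ring atoms; a planar conformation would have a fully conjugated π system of 4 electrons. But 4 = 4(1), which is 4n not 4n+2, so ring B is not aromatic (cyclobutadiene) — cyclobutadiene is antiaromatic and distorts to a rectangle.
Aromatic: A. Total: 1.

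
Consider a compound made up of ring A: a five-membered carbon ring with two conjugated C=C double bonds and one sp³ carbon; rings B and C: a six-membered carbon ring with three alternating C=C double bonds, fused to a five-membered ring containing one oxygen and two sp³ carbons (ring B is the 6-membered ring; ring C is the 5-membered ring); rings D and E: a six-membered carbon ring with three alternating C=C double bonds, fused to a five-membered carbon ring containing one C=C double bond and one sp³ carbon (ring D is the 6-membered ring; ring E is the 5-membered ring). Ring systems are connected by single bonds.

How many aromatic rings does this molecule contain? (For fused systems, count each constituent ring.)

2

Ring A has one sp³ carbon, so it is not fully conjugated — not aromatic (cyclopentadiene).
Ring B is fully conjugated (every ring atom contributes a p orbital); 3 ring double bonds give 6 π electrons. 6 = 4(1)+2, so ring B is aromatic (benzene ring).
Ring C has two sp³ carbons, so it is not fully conjugated — not aromatic (oxolane ring).
Ring D is fully conjugated (every ring atom contributes a p orbital); 3 ring double bonds give 6 π electrons. That satisfies 4n+2 with n=1, so ring D is aromatic (benzene ring).
Ring E has one sp³ carbon, so it is not fully conjugated — not aromatic (cyclopentene ring).
Aromatic: B, D. Total: 2.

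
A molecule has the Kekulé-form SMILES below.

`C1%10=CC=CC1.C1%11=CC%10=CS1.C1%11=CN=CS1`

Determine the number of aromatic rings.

The SMILES encodes a five-membered carbon ring with two conjugated C=C double bonds and one sp³ carbon; a five-membered ring of four carbons and one sulfur, with two C=C double bonds; a five-membered ring with a sulfur at position 1 and a nitrogen at position 3 (in a C=N bond), with two double bonds.
The 5-membered ring has one sp³ carbon, so it is not fully conjugated — not aromatic (cyclopentadiene).
The 5-membered ring with one sulfur is planar and fully conjugated; 2 ring double bonds (4 π electrons) plus a heteroatom lone pair (2) give 6 π electrons. That satisfies 4n+2 with n=1, so it is aromatic (thiophene).
The 5-membered ring with one sulfur and one =N– is fully conjugated (every ring atom contributes a p orbital); 2 ring double bonds (4 π electrons) plus a heteroatom lone pair (2) give 6 π electrons. 6 = 4(1)+2, so it is aromatic (thiazole).
2 of the 3 rings are aromatic. Total: 2.

2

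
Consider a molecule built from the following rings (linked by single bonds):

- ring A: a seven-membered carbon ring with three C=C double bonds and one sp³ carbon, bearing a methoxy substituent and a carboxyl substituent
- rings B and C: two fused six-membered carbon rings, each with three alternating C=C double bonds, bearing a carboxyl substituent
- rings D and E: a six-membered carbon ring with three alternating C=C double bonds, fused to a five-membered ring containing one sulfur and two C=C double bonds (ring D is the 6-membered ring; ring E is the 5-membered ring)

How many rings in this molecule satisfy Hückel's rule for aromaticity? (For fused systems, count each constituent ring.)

4

Ring A has one sp³ carbon, so it is not fully conjugated — not aromatic (cycloheptatriene).
Rings B and C form a fused bicyclic system with 10 sp² atoms and 10 π electrons from ring double bonds. 10 = 4(2)+2, so the system is aromatic and both rings count as aromatic (naphthalene).
Rings D and E form a fused bicyclic system (with one sulfur) with 9 sp² atoms and 10 π electrons from ring double bonds plus a heteroatom lone pair. 10 = 4(2)+2, so the system is aromatic and both rings count as aromatic (benzothiophene).
Aromatic: B, C, D, E. Total: 4.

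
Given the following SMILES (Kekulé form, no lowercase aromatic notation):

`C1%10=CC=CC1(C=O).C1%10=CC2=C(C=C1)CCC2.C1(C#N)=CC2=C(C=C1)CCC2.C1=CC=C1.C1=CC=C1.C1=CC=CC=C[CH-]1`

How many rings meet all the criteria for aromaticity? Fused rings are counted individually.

The SMILES encodes a five-membered carbon ring with two conjugated C=C double bonds and one sp³ carbon; a six-membered carbon ring with three alternating C=C double bonds, fused to a saturated five-membered carbon ring; a six-membered carbon ring with three alternating C=C double bonds, fused to a saturated five-membered carbon ring; a four-membered carbon ring with two alternating C=C double bonds; a four-membered carbon ring with two alternating C=C double bonds; a seven-membered all-carbon ring bearing a negative charge on one carbon, with three C=C double bonds.
The 5-membered ring has one sp³ carbon, so it is not fully conjugated — not aromatic (cyclopentadiene).
The 6-membered ring is planar and fully conjugated; 3 ring double bonds give 6 π electrons. That satisfies 4n+2 with n=1, so it is aromatic (benzene ring).
The second 5-membered ring has three sp³ carbons, so it is not fully conjugated — not aromatic (cyclopentane ring).
The second 6-membered ring is planar and fully conjugated; 3 ring double bonds give 6 π electrons. 6 = 4(1)+2, so it is aromatic (benzene ring).
The third 5-membered ring has three sp³ carbons, so it is not fully conjugated — not aromatic (cyclopentane ring).
The 4-membered ring has only sp² ring atoms; a planar conformation would have a fully conjugated π system of 4 electrons. But 4 = 4(1), which is 4n not 4n+2, so it is not aromatic (cyclobutadiene) — cyclobutadiene is antiaromatic and distorts to a rectangle.
The second 4-membered ring has only sp² ring atoms; a planar conformation would have a fully conjugated π system of 4 electrons. But 4 = 4(1), which is 4n not 4n+2, so it is not aromatic (cyclobutadiene) — cyclobutadiene is antiaromatic and distorts to a rectangle.
The 7-membered ring has only sp² ring atoms; a planar conformation would have a fully conjugated π system of 8 electrons. But 8 = 4(2), which is 4n not 4n+2, so it is not aromatic (cycloheptatrienyl anion).
2 of the 8 rings are aromatic. Total: 2.

2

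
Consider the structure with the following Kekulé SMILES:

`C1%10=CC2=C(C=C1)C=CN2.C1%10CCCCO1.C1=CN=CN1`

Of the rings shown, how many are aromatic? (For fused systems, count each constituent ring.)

3

The SMILES encodes a six-membered carbon ring with three alternating C=C double bonds, fused to a five-membered ring containing one N–H nitrogen and two C=C double bonds; a six-membered saturated ring of five carbons and one oxygen; a five-membered ring with nitrogens at positions 1 and 3 (one bearing H, one in a C=N bond) and two double bonds.
The fused 6/5-membered bicyclic (with one N–H) is a single π system with 9 sp² atoms and 10 π electrons from ring double bonds plus a heteroatom lone pair. 10 = 4(2)+2, so the system is aromatic and both rings count as aromatic (indole).
The 6-membered ring with one oxygen has only sp³ atoms, so it is not fully conjugated — not aromatic (tetrahydropyran).
The 5-membered ring with two nitrogens (one N–H, one =N–) has a continuous p-orbital overlap around the ring; 2 ring double bonds (4 π electrons) plus a heteroatom lone pair (2) give 6 π electrons. Since 6 = 4n+2 (n=1), it is aromatic (imidazole).
3 of the 4 rings are aromatic. Total: 3.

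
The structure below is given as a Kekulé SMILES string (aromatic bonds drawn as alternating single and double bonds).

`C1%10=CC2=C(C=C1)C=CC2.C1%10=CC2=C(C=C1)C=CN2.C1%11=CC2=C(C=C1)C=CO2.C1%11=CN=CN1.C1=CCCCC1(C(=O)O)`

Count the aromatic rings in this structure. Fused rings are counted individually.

6

The SMILES encodes a six-membered carbon ring with three alternating C=C double bonds, fused to a five-membered carbon ring containing one C=C double bond and one sp³ carbon; a six-membered carbon ring with three alternating C=C double bonds, fused to a five-membered ring containing one N–H nitrogen and two C=C double bonds; a six-membered carbon ring with three alternating C=C double bonds, fused to a five-membered ring containing one oxygen and two C=C double bonds; a five-membered ring with nitrogens at positions 1 and 3 (one bearing H, one in a C=N bond) and two double bonds; a six-membered carbon ring with one C=C double bond.
The 6-membered ring is planar and fully conjugated; 3 ring double bonds give 6 π electrons. Since 6 = 4n+2 (n=1), it is aromatic (benzene ring).
The 5-membered ring has one sp³ carbon, so it is not fully conjugated — not aromatic (cyclopentene ring).
The fused 6/5-membered bicyclic (with one N–H) is a single π system with 9 sp² atoms and 10 π electrons from ring double bonds plus a heteroatom lone pair. 10 = 4(2)+2, so the system is aromatic and both rings count as aromatic (indole).
The fused 6/5-membered bicyclic (with one oxygen) is a single π system with 9 sp² atoms and 10 π electrons from ring double bonds plus a heteroatom lone pair. 10 = 4(2)+2, so the system is aromatic and both rings count as aromatic (benzofuran).
The 5-membered ring with two nitrogens (one N–H, one =N–) is fully conjugated (every ring atom contributes a p orbital); 2 ring double bonds (4 π electrons) plus a heteroatom lone pair (2) give 6 π electrons. 6 = 4(1)+2, so it is aromatic (imidazole).
The second 6-membered ring has four sp³ carbons, so it is not fully conjugated — not aromatic (cyclohexene).
6 of the 8 rings are aromatic. Total: 6.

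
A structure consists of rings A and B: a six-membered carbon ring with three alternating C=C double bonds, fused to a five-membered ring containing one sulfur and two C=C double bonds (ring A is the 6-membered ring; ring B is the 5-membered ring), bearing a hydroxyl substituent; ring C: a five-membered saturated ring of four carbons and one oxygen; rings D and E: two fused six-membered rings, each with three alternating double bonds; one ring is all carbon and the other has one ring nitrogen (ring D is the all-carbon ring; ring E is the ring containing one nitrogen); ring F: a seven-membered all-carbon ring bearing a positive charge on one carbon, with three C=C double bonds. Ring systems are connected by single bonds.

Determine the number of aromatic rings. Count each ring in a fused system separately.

5

Rings A and B form a fused bicyclic system (with one sulfur) with 9 sp² atoms and 10 π electrons from ring double bonds plus a heteroatom lone pair. 10 = 4(2)+2, so the system is aromatic and both rings count as aromatic (benzothiophene).
Ring C has only sp³ atoms, so it is not fully conjugated — not aromatic (tetrahydrofuran).
Rings D and E form a fused bicyclic system (with one nitrogen) with 10 sp² atoms and 10 π electrons from ring double bonds. 10 = 4(2)+2, so the system is aromatic and both rings count as aromatic (quinoline).
Ring F has a continuous p-orbital overlap around the ring; 3 ring double bonds (6 π electrons) plus the carbocation's empty p orbital (0, but keeps the ring conjugated) give 6 π electrons. 6 = 4(1)+2, so ring F is aromatic (tropylium cation).
Aromatic: A, B, D, E, F. Total: 5.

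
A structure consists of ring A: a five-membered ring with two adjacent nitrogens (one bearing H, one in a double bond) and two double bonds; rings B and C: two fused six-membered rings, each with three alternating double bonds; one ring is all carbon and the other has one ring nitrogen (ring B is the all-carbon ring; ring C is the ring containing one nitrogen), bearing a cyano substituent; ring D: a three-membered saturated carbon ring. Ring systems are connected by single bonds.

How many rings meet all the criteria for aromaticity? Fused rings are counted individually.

Ring A is fully conjugated (every ring atom contributes a p orbital); 2 ring double bonds (4 π electrons) plus a heteroatom lone pair (2) give 6 π electrons. Since 6 = 4n+2 (n=1), ring A is aromatic (pyrazole).
Rings B and C form a fused bicyclic system (with one nitrogen) with 10 sp² atoms and 10 π electrons from ring double bonds. 10 = 4(2)+2, so the system is aromatic and both rings count as aromatic (quinoline).
Ring D has only sp³ atoms, so it is not fully conjugated — not aromatic (cyclopropane).
Aromatic: A, B, C. Total: 3.

3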